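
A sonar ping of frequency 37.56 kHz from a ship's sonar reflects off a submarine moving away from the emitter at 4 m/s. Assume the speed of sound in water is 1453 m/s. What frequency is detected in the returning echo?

At the submarine (a moving observer), f₁ = f₀ · (v − u)/v = 37.56 × 1449/1453 ≈ 37.5 kHz.
On reflection it acts as a source moving away from the stationary detector: f₂ = f₁ · v/(v + u) = 37.5 × 1453/1457 ≈ 37.4 kHz.
Equivalently f₂ = f₀ · (v − u)/(v + u).

37.4 kHz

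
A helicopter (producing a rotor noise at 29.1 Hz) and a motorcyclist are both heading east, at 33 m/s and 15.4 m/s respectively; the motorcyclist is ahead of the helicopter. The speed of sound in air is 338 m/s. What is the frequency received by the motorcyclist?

30.8 Hz

The motorcyclist is ahead, so the helicopter is moving toward it while the motorcyclist is moving away from the helicopter.
General Doppler shift: f' = f · (v − v_o)/(v − v_s).
f' = 29.1 × (338 − 15.4)/(338 − 33) = 29.1 × 322.6/305 ≈ 30.8 Hz.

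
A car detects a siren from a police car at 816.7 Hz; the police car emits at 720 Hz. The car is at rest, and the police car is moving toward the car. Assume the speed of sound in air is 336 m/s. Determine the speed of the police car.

f' = f · v/(v − v_s) ⇒ v_s = v · |1 − f/f'|.
v_s = 336 × |1 − 720/816.7| = 336 × 0.1184 ≈ 40 m/s.

40 m/s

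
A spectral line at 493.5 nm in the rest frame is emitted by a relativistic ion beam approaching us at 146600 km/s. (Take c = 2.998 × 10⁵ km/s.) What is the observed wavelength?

289.1 nm

β = v/c = 146600/299800 = 0.4890.
Relativistic Doppler for wavelength: λ' = λ₀ · √((1 − β)/(1 + β)).
λ' = 493.5 × √(0.5110/1.4890) = 493.5 × 0.58582 ≈ 289.1 nm.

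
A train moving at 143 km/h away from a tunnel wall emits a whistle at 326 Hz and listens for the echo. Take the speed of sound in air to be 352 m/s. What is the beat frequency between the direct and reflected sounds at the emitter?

143 km/h = 39.72 m/s.
The tunnel wall receives the sound from a moving source: f₁ = f₀ · v/(v + v_e) = 326 × 352/391.72 ≈ 292.9 Hz.
On the return leg the train is a moving observer: f₂ = f₁ · (v − v_e)/v = 292.9 × 312.28/352 ≈ 259.9 Hz.
Equivalently f₂ = f₀ · (v − v_e)/(v + v_e).
Beat against the emitted tone: |f₂ − f₀| = 2v_e·f₀/(v + v_e) = 2 × 39.72 × 326/391.72 ≈ 66 Hz.

66 Hz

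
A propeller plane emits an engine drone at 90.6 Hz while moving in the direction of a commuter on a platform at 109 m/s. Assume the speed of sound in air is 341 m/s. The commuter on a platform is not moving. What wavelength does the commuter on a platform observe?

2.56 m

With the source moving toward a stationary observer, f' = f · v/(v − v_s).
f' = 90.6 × 341/(341 − 109) ≈ 133 Hz.
λ' = v/f' = 341/133.166 ≈ 2.56 m.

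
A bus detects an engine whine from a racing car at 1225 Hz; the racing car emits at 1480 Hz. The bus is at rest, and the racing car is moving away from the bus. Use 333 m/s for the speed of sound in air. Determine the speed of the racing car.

f' = f · v/(v + v_s) ⇒ v_s = v · |1 − f/f'|.
v_s = 333 × |1 − 1480/1225| = 333 × 0.2082 ≈ 69 m/s.

69 m/s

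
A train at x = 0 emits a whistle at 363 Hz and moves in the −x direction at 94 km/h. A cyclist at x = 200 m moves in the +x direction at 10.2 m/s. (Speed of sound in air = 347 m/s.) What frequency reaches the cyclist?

328 Hz

94 km/h = 26.11 m/s.
The observer lies on the +x side, so the source is heading away from the observer and the observer is heading away from the source.
With source receding and observer receding, f' = f · (v − v_o)/(v + v_s).
f' = 363 × (347 − 10.2)/(347 + 26.11) = 363 × 336.8/373.11 ≈ 328 Hz.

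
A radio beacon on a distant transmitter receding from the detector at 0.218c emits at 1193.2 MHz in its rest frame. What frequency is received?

Relativistic Doppler for frequency: f' = f₀ · √((1 − β)/(1 + β)).
f' = 1193.2 × √(0.7820/1.2180) = 1193.2 × 0.80127 ≈ 956.1 MHz.

956.1 MHz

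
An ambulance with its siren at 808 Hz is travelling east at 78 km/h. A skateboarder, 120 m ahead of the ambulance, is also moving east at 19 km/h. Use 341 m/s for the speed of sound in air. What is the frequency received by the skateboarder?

849 Hz

78 km/h = 21.67 m/s; 19 km/h = 5.278 m/s.
The skateboarder is ahead, so the ambulance is moving toward it while the skateboarder is moving away from the ambulance.
Both move, so f' = f · (v − v_o)/(v − v_s).
f' = 808 × (341 − 5.278)/(341 − 21.67) = 808 × 335.72/319.33 ≈ 849 Hz.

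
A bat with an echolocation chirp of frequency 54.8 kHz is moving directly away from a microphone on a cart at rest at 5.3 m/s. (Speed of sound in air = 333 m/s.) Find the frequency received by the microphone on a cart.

53.9 kHz

Moving source, stationary observer: f' = f · v/(v + v_s) since the source is receding.
f' = 54.8 × 333/(333 + 5.3) = 54.8 × 333/338.3 ≈ 53.9 kHz.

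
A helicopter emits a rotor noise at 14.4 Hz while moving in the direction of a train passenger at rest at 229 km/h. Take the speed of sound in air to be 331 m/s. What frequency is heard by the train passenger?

229 km/h = 63.61 m/s.
Only the source moves, toward the listener, so f' = f · v/(v − v_s).
f' = 14.4 × 331/(331 − 63.61) = 14.4 × 331/267.4 ≈ 17.8 Hz.

17.8 Hz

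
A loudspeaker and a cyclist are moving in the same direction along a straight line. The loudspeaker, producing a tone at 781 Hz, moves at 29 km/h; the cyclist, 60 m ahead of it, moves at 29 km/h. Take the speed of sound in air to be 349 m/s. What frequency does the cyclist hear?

781 Hz

29 km/h = 8.056 m/s; 29 km/h = 8.056 m/s.
The cyclist is ahead, so the loudspeaker is moving toward it while the cyclist is moving away from the loudspeaker.
Both move, so f' = f · (v − v_o)/(v − v_s).
f' = 781 × (349 − 8.056)/(349 − 8.056) = 781 × 340.94/340.94 ≈ 781 Hz.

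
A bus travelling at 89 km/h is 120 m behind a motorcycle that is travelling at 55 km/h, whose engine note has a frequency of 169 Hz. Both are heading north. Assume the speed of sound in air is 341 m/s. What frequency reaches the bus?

55 km/h = 15.28 m/s; 89 km/h = 24.72 m/s.
The bus is behind, so the motorcycle is moving away from it while the bus is moving toward the motorcycle.
Both move, so f' = f · (v + v_o)/(v + v_s).
f' = 169 × (341 + 24.72)/(341 + 15.28) = 169 × 365.72/356.28 ≈ 173 Hz.

173 Hz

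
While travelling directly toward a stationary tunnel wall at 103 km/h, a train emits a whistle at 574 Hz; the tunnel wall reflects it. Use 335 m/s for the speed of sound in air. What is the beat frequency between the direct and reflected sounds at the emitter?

103 km/h = 28.61 m/s.
The tunnel wall receives the sound from a moving source: f₁ = f₀ · v/(v − v_e) = 574 × 335/306.39 ≈ 627.6 Hz.
On the return leg the train is a moving observer: f₂ = f₁ · (v + v_e)/v = 627.6 × 363.61/335 ≈ 681.2 Hz.
Equivalently f₂ = f₀ · (v + v_e)/(v − v_e).
Beat against the emitted tone: |f₂ − f₀| = 2v_e·f₀/(v − v_e) = 2 × 28.61 × 574/306.39 ≈ 107 Hz.

107 Hz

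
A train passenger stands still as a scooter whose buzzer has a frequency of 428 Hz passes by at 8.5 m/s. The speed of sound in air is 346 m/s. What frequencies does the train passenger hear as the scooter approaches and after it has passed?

Approaching: f₁ = f · v/(v − v_s) = 428 × 346/337.5 ≈ 439 Hz.
Receding: f₂ = f · v/(v + v_s) = 428 × 346/354.5 ≈ 418 Hz.

439 Hz approaching; 418 Hz receding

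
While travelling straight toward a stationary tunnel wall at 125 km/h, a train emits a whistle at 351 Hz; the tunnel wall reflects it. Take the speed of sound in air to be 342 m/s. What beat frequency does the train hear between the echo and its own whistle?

125 km/h = 34.72 m/s.
The tunnel wall receives the sound from a moving source: f₁ = f₀ · v/(v − v_e) = 351 × 342/307.28 ≈ 390.7 Hz.
On the return leg the train is a moving observer: f₂ = f₁ · (v + v_e)/v = 390.7 × 376.72/342 ≈ 430.3 Hz.
Equivalently f₂ = f₀ · (v + v_e)/(v − v_e).
Beat against the emitted tone: |f₂ − f₀| = 2v_e·f₀/(v − v_e) = 2 × 34.72 × 351/307.28 ≈ 79 Hz.

79 Hz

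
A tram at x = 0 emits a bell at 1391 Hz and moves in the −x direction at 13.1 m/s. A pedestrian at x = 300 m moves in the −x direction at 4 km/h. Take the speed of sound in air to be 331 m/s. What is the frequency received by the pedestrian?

1343 Hz

4 km/h = 1.111 m/s.
The observer lies on the +x side, so the source is heading away from the observer and the observer is heading toward the source.
With source receding and observer approaching, f' = f · (v + v_o)/(v + v_s).
f' = 1391 × (331 + 1.111)/(331 + 13.1) = 1391 × 332.11/344.1 ≈ 1343 Hz.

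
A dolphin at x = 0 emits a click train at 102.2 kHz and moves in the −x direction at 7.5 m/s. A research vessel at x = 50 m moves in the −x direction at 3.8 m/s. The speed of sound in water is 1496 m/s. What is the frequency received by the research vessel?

101.9 kHz

The observer lies on the +x side, so the source is heading away from the observer and the observer is heading toward the source.
Both move, so f' = f · (v + v_o)/(v + v_s).
f' = 102.2 × (1496 + 3.8)/(1496 + 7.5) = 102.2 × 1499.8/1503.5 ≈ 101.9 kHz.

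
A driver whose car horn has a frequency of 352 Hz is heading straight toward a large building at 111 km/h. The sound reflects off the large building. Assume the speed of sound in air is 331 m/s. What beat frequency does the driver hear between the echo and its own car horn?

72 Hz

111 km/h = 30.83 m/s.
The large building receives the sound from a moving source: f₁ = f₀ · v/(v − v_e) = 352 × 331/300.17 ≈ 388.2 Hz.
On the return leg the driver is a moving observer: f₂ = f₁ · (v + v_e)/v = 388.2 × 361.83/331 ≈ 424.3 Hz.
Equivalently f₂ = f₀ · (v + v_e)/(v − v_e).
Beat against the emitted tone: |f₂ − f₀| = 2v_e·f₀/(v − v_e) = 2 × 30.83 × 352/300.17 ≈ 72 Hz.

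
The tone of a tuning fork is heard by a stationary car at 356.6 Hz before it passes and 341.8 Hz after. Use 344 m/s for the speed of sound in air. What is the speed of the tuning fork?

f₁/f₂ = (v + v_s)/(v − v_s), so v_s = v · (f₁ − f₂)/(f₁ + f₂).
v_s = 344 × (356.6 − 341.8)/(356.6 + 341.8) = 344 × 14.8/698.4 ≈ 7.3 m/s.

7.3 m/s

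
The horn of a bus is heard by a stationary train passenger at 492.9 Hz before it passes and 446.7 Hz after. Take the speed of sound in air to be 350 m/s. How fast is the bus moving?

f₁/f₂ = (v + v_s)/(v − v_s), so v_s = v · (f₁ − f₂)/(f₁ + f₂).
v_s = 350 × (492.9 − 446.7)/(492.9 + 446.7) = 350 × 46.2/939.6 ≈ 17.2 m/s.

17.2 m/s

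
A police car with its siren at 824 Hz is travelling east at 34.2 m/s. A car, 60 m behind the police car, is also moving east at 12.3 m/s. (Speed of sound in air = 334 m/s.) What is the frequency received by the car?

775 Hz

The car is behind, so the police car is moving away from it while the car is moving toward the police car.
Both move, so f' = f · (v + v_o)/(v + v_s).
f' = 824 × (334 + 12.3)/(334 + 34.2) = 824 × 346.3/368.2 ≈ 775 Hz.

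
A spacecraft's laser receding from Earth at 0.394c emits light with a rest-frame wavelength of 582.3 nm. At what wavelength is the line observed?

883.2 nm

Relativistic Doppler for wavelength: λ' = λ₀ · √((1 + β)/(1 − β)).
λ' = 582.3 × √(1.3940/0.6060) = 582.3 × 1.51668 ≈ 883.2 nm.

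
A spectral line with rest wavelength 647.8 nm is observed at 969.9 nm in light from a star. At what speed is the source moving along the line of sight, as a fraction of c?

0.383c

λ'/λ₀ = 1.4972 > 1 (redshift), so the source is receding.
λ'/λ₀ = √((1 + β)/(1 − β)) for a receding source ⇒ β = (r² − 1)/(r² + 1) with r = λ'/λ₀.
β = (2.2417 − 1)/(2.2417 + 1) ≈ 0.383.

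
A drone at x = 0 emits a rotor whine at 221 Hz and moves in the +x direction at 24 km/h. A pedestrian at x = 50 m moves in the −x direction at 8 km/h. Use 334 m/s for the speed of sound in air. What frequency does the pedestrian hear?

24 km/h = 6.667 m/s; 8 km/h = 2.222 m/s.
The observer lies on the +x side, so the source is heading toward the observer and the observer is heading toward the source.
With source approaching and observer approaching, f' = f · (v + v_o)/(v − v_s).
f' = 221 × (334 + 2.222)/(334 − 6.667) = 221 × 336.22/327.33 ≈ 227 Hz.

227 Hz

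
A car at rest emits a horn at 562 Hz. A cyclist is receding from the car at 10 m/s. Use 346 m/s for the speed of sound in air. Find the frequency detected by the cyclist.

546 Hz

Only the observer moves, away from the source, so f' = f · (v − v_o)/v.
f' = 562 × (346 − 10)/346 = 562 × 336/346 ≈ 546 Hz.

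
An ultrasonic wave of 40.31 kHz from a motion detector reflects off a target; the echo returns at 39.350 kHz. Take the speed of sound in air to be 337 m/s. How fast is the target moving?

Double Doppler shift off a moving reflector: f₂ = f₀ · (v + u)/(v − u) (u > 0 toward emitter).
Rearranging, u = v · (f₂ − f₀)/(f₂ + f₀) = 337 × -0.960/79.660 ≈ -4.1 m/s.
So the target is moving at 4.1 m/s away from the emitter.

4.1 m/s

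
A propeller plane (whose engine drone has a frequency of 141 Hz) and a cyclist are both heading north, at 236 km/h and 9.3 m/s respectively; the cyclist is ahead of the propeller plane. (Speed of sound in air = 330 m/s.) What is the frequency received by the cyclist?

236 km/h = 65.56 m/s.
The cyclist is ahead, so the propeller plane is moving toward it while the cyclist is moving away from the propeller plane.
General Doppler shift: f' = f · (v − v_o)/(v − v_s).
f' = 141 × (330 − 9.3)/(330 − 65.56) = 141 × 320.7/264.44 ≈ 171 Hz.

171 Hz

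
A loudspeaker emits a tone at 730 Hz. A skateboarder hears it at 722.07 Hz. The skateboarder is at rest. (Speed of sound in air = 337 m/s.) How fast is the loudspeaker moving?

3.7 m/s

f' < f, so the loudspeaker is receding.
f' = f · v/(v + v_s) ⇒ v_s = v · |1 − f/f'|.
v_s = 337 × |1 − 730/722.07| = 337 × 0.01098 ≈ 3.7 m/s.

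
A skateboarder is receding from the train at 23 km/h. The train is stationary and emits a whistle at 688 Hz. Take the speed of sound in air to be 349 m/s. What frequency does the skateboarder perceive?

23 km/h = 6.389 m/s.
Moving observer, stationary source: f' = f · (v − v_o)/v.
f' = 688 × (349 − 6.389)/349 = 688 × 342.61/349 ≈ 675 Hz.

675 Hz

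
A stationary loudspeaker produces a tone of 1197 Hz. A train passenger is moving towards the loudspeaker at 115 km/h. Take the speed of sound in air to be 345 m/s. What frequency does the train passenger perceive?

115 km/h = 31.94 m/s.
Only the observer moves, toward the source, so f' = f · (v + v_o)/v.
f' = 1197 × (345 + 31.94)/345 = 1197 × 376.94/345 ≈ 1308 Hz.

1308 Hz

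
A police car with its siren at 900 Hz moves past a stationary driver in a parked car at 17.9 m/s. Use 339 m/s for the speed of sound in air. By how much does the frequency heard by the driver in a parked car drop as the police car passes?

Approaching: f₁ = f · v/(v − v_s) = 900 × 339/321.1 ≈ 950.2 Hz.
Receding: f₂ = f · v/(v + v_s) = 900 × 339/356.9 ≈ 854.9 Hz.
Drop: f₁ − f₂ = 2f·v·v_s/(v² − v_s²) = 2 × 900 × 339 × 17.9/(339² − 17.9²) ≈ 95.3 Hz.

95.3 Hz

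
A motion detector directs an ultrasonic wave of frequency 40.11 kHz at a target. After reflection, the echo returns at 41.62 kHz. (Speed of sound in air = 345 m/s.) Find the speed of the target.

6.4 m/s

Double Doppler shift off a moving reflector: f₂ = f₀ · (v + u)/(v − u) (u > 0 toward emitter).
Rearranging, u = v · (f₂ − f₀)/(f₂ + f₀) = 345 × 1.51/81.73 ≈ 6.4 m/s.
So the target is moving at 6.4 m/s toward the emitter.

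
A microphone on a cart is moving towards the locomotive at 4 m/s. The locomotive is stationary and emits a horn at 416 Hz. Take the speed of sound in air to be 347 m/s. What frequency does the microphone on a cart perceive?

421 Hz

Moving observer, stationary source: f' = f · (v + v_o)/v.
f' = 416 × (347 + 4)/347 = 416 × 351/347 ≈ 421 Hz.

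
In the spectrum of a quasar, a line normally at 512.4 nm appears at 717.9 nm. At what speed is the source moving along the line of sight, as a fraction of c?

0.325

λ'/λ₀ = 1.4011 > 1 (redshift), so the source is receding.
λ'/λ₀ = √((1 + β)/(1 − β)) for a receding source ⇒ β = (r² − 1)/(r² + 1) with r = λ'/λ₀.
β = (1.9630 − 1)/(1.9630 + 1) ≈ 0.325.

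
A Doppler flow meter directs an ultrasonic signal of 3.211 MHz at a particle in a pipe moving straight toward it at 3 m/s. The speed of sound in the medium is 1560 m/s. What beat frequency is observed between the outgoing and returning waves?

12374 Hz

At the particle in a pipe (a moving observer), f₁ = f₀ · (v + u)/v = 3.211 × 1563/1560 ≈ 3.21718 MHz.
On reflection it acts as a source moving toward the stationary detector: f₂ = f₁ · v/(v − u) = 3.21718 × 1560/1557 ≈ 3.22337 MHz.
Beat frequency (with f₀ = 3211000 Hz): |f₂ − f₀| = 2u·f₀/(v − u) = 2 × 3 × 3211000/1557 ≈ 12374 Hz.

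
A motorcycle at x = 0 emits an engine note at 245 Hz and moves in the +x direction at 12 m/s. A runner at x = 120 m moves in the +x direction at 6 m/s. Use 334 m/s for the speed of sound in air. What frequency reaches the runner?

The observer lies on the +x side, so the source is heading toward the observer and the observer is heading away from the source.
General Doppler shift: f' = f · (v − v_o)/(v − v_s).
f' = 245 × (334 − 6)/(334 − 12) = 245 × 328/322 ≈ 250 Hz.

250 Hz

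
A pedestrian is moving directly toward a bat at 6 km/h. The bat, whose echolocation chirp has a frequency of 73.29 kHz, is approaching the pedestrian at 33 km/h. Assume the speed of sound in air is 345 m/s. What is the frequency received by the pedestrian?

75.7 kHz

33 km/h = 9.167 m/s; 6 km/h = 1.667 m/s.
General Doppler shift: f' = f · (v + v_o)/(v − v_s).
f' = 73.29 × (345 + 1.667)/(345 − 9.167) = 73.29 × 346.67/335.83 ≈ 75.7 kHz.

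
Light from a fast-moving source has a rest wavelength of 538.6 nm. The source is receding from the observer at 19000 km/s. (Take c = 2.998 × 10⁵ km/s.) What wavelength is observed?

573.9 nm

β = v/c = 19000/299800 = 0.0634.
Relativistic Doppler for wavelength: λ' = λ₀ · √((1 + β)/(1 − β)).
λ' = 538.6 × √(1.0634/0.9366) = 538.6 × 1.06552 ≈ 573.9 nm.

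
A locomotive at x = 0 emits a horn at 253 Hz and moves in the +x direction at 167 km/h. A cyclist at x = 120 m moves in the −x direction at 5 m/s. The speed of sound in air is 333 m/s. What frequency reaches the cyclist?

167 km/h = 46.39 m/s.
The observer lies on the +x side, so the source is heading toward the observer and the observer is heading toward the source.
With source approaching and observer approaching, f' = f · (v + v_o)/(v − v_s).
f' = 253 × (333 + 5)/(333 − 46.39) = 253 × 338/286.61 ≈ 298 Hz.

298 Hz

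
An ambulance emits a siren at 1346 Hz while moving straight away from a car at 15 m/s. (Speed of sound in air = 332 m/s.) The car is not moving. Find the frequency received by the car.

1288 Hz

With the source moving away from a stationary observer, f' = f · v/(v + v_s).
f' = 1346 × 332/(332 + 15) = 1346 × 332/347 ≈ 1288 Hz.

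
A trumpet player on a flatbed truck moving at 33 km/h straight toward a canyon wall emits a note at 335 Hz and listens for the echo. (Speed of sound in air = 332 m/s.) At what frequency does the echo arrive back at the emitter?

354 Hz

33 km/h = 9.167 m/s.
The canyon wall receives the sound from a moving source: f₁ = f₀ · v/(v − v_e) = 335 × 332/322.83 ≈ 345 Hz.
On the return leg the trumpet player on a flatbed truck is a moving observer: f₂ = f₁ · (v + v_e)/v = 345 × 341.17/332 ≈ 354 Hz.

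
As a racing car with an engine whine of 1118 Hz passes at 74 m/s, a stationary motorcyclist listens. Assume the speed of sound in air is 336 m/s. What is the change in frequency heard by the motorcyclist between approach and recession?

Approaching: f₁ = f · v/(v − v_s) = 1118 × 336/262 ≈ 1434 Hz.
Receding: f₂ = f · v/(v + v_s) = 1118 × 336/410 ≈ 916 Hz.
Drop: f₁ − f₂ = 2f·v·v_s/(v² − v_s²) = 2 × 1118 × 336 × 74/(336² − 74²) ≈ 518 Hz.

518 Hz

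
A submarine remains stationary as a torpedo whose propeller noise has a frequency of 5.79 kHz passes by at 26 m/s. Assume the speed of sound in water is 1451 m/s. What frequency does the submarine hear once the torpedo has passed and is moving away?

Receding: f₂ = f · v/(v + v_s) = 5.79 × 1451/1477 ≈ 5.69 kHz.

5.69 kHz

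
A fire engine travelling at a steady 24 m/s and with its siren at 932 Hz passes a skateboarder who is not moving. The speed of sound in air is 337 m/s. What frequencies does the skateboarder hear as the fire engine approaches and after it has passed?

Approaching: f₁ = f · v/(v − v_s) = 932 × 337/313 ≈ 1003 Hz.
Receding: f₂ = f · v/(v + v_s) = 932 × 337/361 ≈ 870 Hz.

1003 Hz approaching; 870 Hz receding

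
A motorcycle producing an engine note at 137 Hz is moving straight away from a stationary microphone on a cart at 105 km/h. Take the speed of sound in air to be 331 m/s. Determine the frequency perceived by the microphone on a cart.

126 Hz

105 km/h = 29.17 m/s.
With the source moving away from a stationary observer, f' = f · v/(v + v_s).
f' = 137 × 331/(331 + 29.17) = 137 × 331/360.2 ≈ 126 Hz.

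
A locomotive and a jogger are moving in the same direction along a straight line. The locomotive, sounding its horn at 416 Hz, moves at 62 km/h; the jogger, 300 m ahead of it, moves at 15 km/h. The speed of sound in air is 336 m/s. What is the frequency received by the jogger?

433 Hz

62 km/h = 17.22 m/s; 15 km/h = 4.167 m/s.
The jogger is ahead, so the locomotive is moving toward it while the jogger is moving away from the locomotive.
General Doppler shift: f' = f · (v − v_o)/(v − v_s).
f' = 416 × (336 − 4.167)/(336 − 17.22) = 416 × 331.83/318.78 ≈ 433 Hz.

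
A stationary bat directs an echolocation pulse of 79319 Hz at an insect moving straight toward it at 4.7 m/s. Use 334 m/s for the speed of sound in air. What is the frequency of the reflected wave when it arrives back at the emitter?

81583 Hz

The insect first receives the wave as a moving observer: f₁ = f₀ · (v + u)/v = 79319 × (334 + 4.7)/334 ≈ 80435 Hz.
The reflection then acts as a moving source: f₂ = f₁ · v/(v − u) ≈ 81583 Hz.
Equivalently f₂ = f₀ · (v + u)/(v − u).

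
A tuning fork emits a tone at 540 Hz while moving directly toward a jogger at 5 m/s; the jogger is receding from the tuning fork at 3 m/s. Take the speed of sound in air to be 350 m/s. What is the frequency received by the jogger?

543 Hz

General Doppler shift: f' = f · (v − v_o)/(v − v_s).
f' = 540 × (350 − 3)/(350 − 5) = 540 × 347/345 ≈ 543 Hz.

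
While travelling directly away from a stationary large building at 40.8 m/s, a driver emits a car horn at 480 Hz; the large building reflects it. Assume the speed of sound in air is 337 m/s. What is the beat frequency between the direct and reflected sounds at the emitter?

104 Hz

The large building receives the sound from a moving source: f₁ = f₀ · v/(v + v_e) = 480 × 337/377.8 ≈ 428.2 Hz.
On the return leg the driver is a moving observer: f₂ = f₁ · (v − v_e)/v = 428.2 × 296.2/337 ≈ 376.3 Hz.
Equivalently f₂ = f₀ · (v − v_e)/(v + v_e).
Beat against the emitted tone: |f₂ − f₀| = 2v_e·f₀/(v + v_e) = 2 × 40.8 × 480/377.8 ≈ 104 Hz.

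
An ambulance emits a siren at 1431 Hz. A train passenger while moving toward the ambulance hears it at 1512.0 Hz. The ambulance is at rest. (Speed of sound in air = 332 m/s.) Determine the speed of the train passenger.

18.8 m/s

f' = f · (v + v_o)/v ⇒ v_o = v · |f'/f − 1|.
v_o = 332 × |1512.0/1431 − 1| = 332 × 0.0566 ≈ 18.8 m/s.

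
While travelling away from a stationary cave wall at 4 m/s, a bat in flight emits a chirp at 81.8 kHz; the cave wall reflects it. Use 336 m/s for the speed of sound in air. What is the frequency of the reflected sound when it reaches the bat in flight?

The cave wall receives the sound from a moving source: f₁ = f₀ · v/(v + v_e) = 81.8 × 336/340 ≈ 80.8 kHz.
On the return leg the bat in flight is a moving observer: f₂ = f₁ · (v − v_e)/v = 80.8 × 332/336 ≈ 79.9 kHz.

79.9 kHz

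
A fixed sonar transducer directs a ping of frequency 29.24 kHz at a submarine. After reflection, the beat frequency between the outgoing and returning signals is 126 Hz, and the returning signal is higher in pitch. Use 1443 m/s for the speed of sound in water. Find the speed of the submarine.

Double Doppler shift off a moving reflector: f₂ = f₀ · (v + u)/(v − u) (u > 0 toward emitter).
Returning signal is higher, so f₂ = f₀ + Δf = 29240 + 126 = 29366 Hz.
Rearranging, u = v · (f₂ − f₀)/(f₂ + f₀) = 1443 × 126/58606 ≈ 3.1 m/s.
So the submarine is moving at 3.1 m/s toward the emitter.

3.1 m/s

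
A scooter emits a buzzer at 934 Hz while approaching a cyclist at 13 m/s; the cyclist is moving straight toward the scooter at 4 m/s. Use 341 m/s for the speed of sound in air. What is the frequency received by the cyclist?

982 Hz

General Doppler shift: f' = f · (v + v_o)/(v − v_s).
f' = 934 × (341 + 4)/(341 − 13) = 934 × 345/328 ≈ 982 Hz.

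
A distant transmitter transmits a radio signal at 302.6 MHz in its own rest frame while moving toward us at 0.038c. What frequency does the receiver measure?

314.3 MHz

Relativistic Doppler for frequency: f' = f₀ · √((1 + β)/(1 − β)).
f' = 302.6 × √(1.0380/0.9620) = 302.6 × 1.03875 ≈ 314.3 MHz.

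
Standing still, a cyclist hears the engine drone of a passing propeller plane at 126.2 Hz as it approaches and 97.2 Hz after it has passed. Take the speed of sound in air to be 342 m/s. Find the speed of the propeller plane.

44 m/s

f₁/f₂ = (v + v_s)/(v − v_s), so v_s = v · (f₁ − f₂)/(f₁ + f₂).
v_s = 342 × (126.2 − 97.2)/(126.2 + 97.2) = 342 × 29.0/223.4 ≈ 44 m/s.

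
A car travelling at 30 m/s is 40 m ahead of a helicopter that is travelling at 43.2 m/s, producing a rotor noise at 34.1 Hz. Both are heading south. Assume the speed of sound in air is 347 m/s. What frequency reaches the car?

35.6 Hz

The car is ahead, so the helicopter is moving toward it while the car is moving away from the helicopter.
General Doppler shift: f' = f · (v − v_o)/(v − v_s).
f' = 34.1 × (347 − 30)/(347 − 43.2) = 34.1 × 317/303.8 ≈ 35.6 Hz.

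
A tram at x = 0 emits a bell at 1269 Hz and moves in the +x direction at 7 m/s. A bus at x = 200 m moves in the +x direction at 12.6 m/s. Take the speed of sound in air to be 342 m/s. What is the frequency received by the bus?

1248 Hz

The observer lies on the +x side, so the source is heading toward the observer and the observer is heading away from the source.
With source approaching and observer receding, f' = f · (v − v_o)/(v − v_s).
f' = 1269 × (342 − 12.6)/(342 − 7) = 1269 × 329.4/335 ≈ 1248 Hz.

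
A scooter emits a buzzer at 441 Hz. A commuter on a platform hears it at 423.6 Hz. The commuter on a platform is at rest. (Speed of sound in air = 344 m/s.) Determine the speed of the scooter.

14.1 m/s

f' < f, so the scooter is receding.
f' = f · v/(v + v_s) ⇒ v_s = v · |1 − f/f'|.
v_s = 344 × |1 − 441/423.6| = 344 × 0.04108 ≈ 14.1 m/s.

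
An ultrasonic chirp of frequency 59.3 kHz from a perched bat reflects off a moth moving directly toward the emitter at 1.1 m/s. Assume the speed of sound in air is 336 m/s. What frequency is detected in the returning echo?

At the moth (a moving observer), f₁ = f₀ · (v + u)/v = 59.3 × 337.1/336 ≈ 59.5 kHz.
On reflection it acts as a source moving toward the stationary detector: f₂ = f₁ · v/(v − u) = 59.5 × 336/334.9 ≈ 59.7 kHz.
Equivalently f₂ = f₀ · (v + u)/(v − u).

59.7 kHz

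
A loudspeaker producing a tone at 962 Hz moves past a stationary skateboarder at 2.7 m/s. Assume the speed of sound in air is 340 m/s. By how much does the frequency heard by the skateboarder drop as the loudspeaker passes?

Approaching: f₁ = f · v/(v − v_s) = 962 × 340/337.3 ≈ 969.7 Hz.
Receding: f₂ = f · v/(v + v_s) = 962 × 340/342.7 ≈ 954.4 Hz.
Drop: f₁ − f₂ = 2f·v·v_s/(v² − v_s²) = 2 × 962 × 340 × 2.7/(340² − 2.7²) ≈ 15.3 Hz.

15.3 Hz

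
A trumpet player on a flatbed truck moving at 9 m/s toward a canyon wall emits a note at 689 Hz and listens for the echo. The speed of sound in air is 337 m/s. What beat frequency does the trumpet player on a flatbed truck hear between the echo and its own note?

The canyon wall receives the sound from a moving source: f₁ = f₀ · v/(v − v_e) = 689 × 337/328 ≈ 707.9 Hz.
On the return leg the trumpet player on a flatbed truck is a moving observer: f₂ = f₁ · (v + v_e)/v = 707.9 × 346/337 ≈ 726.8 Hz.
Beat against the emitted tone: |f₂ − f₀| = 2v_e·f₀/(v − v_e) = 2 × 9 × 689/328 ≈ 37.8 Hz.

37.8 Hz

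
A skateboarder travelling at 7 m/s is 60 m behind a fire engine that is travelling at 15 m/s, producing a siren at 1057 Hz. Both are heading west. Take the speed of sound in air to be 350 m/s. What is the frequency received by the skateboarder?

The skateboarder is behind, so the fire engine is moving away from it while the skateboarder is moving toward the fire engine.
General Doppler shift: f' = f · (v + v_o)/(v + v_s).
f' = 1057 × (350 + 7)/(350 + 15) = 1057 × 357/365 ≈ 1034 Hz.

1034 Hz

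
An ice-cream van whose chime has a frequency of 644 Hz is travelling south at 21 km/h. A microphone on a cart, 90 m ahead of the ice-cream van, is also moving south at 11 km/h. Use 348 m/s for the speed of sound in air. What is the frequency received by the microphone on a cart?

649 Hz

21 km/h = 5.833 m/s; 11 km/h = 3.056 m/s.
The microphone on a cart is ahead, so the ice-cream van is moving toward it while the microphone on a cart is moving away from the ice-cream van.
General Doppler shift: f' = f · (v − v_o)/(v − v_s).
f' = 644 × (348 − 3.056)/(348 − 5.833) = 644 × 344.94/342.17 ≈ 649 Hz.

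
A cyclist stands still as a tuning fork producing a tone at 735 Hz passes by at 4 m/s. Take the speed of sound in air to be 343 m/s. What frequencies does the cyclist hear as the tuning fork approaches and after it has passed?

Approaching: f₁ = f · v/(v − v_s) = 735 × 343/339 ≈ 744 Hz.
Receding: f₂ = f · v/(v + v_s) = 735 × 343/347 ≈ 727 Hz.

744 Hz approaching; 727 Hz receding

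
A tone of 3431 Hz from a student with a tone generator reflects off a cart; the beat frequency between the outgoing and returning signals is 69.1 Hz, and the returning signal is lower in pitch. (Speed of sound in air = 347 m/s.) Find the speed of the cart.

3.5 m/s

Double Doppler shift off a moving reflector: f₂ = f₀ · (v + u)/(v − u) (u > 0 toward emitter).
Returning signal is lower, so f₂ = f₀ − Δf = 3431 − 69.1 = 3361.9 Hz.
Rearranging, u = v · (f₂ − f₀)/(f₂ + f₀) = 347 × -69.1/6792.9 ≈ -3.5 m/s.
So the cart is moving at 3.5 m/s away from the emitter.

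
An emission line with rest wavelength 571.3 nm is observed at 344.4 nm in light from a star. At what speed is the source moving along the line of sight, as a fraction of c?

λ'/λ₀ = 0.6028 < 1 (blueshift), so the source is approaching.
λ'/λ₀ = √((1 − β)/(1 + β)) for an approaching source ⇒ β = (1 − r²)/(1 + r²) with r = λ'/λ₀.
β = (1 − 0.3634)/(1 + 0.3634) ≈ 0.467.

0.467c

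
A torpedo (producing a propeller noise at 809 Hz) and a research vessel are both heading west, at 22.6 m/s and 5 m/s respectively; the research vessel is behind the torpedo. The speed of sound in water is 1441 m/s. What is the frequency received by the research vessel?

799 Hz

The research vessel is behind, so the torpedo is moving away from it while the research vessel is moving toward the torpedo.
General Doppler shift: f' = f · (v + v_o)/(v + v_s).
f' = 809 × (1441 + 5)/(1441 + 22.6) = 809 × 1446/1463.6 ≈ 799 Hz.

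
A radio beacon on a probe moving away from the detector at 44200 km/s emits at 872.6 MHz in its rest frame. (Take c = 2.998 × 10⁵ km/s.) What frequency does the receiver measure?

752.2 MHz

β = v/c = 44200/299800 = 0.1474.
Relativistic Doppler for frequency: f' = f₀ · √((1 − β)/(1 + β)).
f' = 872.6 × √(0.8526/1.1474) = 872.6 × 0.86199 ≈ 752.2 MHz.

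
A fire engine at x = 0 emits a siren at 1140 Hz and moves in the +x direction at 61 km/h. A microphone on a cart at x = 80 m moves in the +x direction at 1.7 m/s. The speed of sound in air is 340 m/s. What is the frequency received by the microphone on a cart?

61 km/h = 16.94 m/s.
The observer lies on the +x side, so the source is heading toward the observer and the observer is heading away from the source.
General Doppler shift: f' = f · (v − v_o)/(v − v_s).
f' = 1140 × (340 − 1.7)/(340 − 16.94) = 1140 × 338.3/323.06 ≈ 1194 Hz.

1194 Hz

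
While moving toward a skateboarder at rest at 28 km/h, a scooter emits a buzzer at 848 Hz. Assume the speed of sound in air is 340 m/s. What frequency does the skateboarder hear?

28 km/h = 7.778 m/s.
Moving source, stationary observer: f' = f · v/(v − v_s) since the source is approaching.
f' = 848 × 340/(340 − 7.778) = 848 × 340/332.2 ≈ 868 Hz.

868 Hz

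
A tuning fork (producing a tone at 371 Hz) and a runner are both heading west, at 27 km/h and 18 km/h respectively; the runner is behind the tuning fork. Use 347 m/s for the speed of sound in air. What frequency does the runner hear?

368 Hz

27 km/h = 7.5 m/s; 18 km/h = 5 m/s.
The runner is behind, so the tuning fork is moving away from it while the runner is moving toward the tuning fork.
General Doppler shift: f' = f · (v + v_o)/(v + v_s).
f' = 371 × (347 + 5)/(347 + 7.5) = 371 × 352/354.5 ≈ 368 Hz.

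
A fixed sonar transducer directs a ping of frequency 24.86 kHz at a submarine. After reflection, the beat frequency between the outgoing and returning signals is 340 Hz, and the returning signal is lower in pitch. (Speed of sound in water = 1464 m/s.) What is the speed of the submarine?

10.1 m/s

Double Doppler shift off a moving reflector: f₂ = f₀ · (v + u)/(v − u) (u > 0 toward emitter).
Returning signal is lower, so f₂ = f₀ − Δf = 24860 − 340 = 24520 Hz.
Rearranging, u = v · (f₂ − f₀)/(f₂ + f₀) = 1464 × -340/49380 ≈ -10.1 m/s.
So the submarine is moving at 10.1 m/s away from the emitter.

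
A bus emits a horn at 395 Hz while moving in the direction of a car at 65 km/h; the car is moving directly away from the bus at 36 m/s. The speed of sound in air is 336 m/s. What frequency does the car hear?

65 km/h = 18.06 m/s.
General Doppler shift: f' = f · (v − v_o)/(v − v_s).
f' = 395 × (336 − 36)/(336 − 18.06) = 395 × 300/317.94 ≈ 373 Hz.

373 Hz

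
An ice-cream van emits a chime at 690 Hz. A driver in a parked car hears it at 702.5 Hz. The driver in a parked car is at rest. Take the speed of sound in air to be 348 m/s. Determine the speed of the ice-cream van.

6.2 m/s

f' > f, so the ice-cream van is approaching.
f' = f · v/(v − v_s) ⇒ v_s = v · |1 − f/f'|.
v_s = 348 × |1 − 690/702.5| = 348 × 0.01779 ≈ 6.2 m/s.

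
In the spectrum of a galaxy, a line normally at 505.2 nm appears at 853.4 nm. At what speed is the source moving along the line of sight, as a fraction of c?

0.481c

λ'/λ₀ = 1.6892 > 1 (redshift), so the source is receding.
λ'/λ₀ = √((1 + β)/(1 − β)) for a receding source ⇒ β = (r² − 1)/(r² + 1) with r = λ'/λ₀.
β = (2.8535 − 1)/(2.8535 + 1) ≈ 0.481.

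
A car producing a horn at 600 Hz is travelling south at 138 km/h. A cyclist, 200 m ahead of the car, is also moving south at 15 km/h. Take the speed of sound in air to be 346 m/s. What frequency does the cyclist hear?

667 Hz

138 km/h = 38.33 m/s; 15 km/h = 4.167 m/s.
The cyclist is ahead, so the car is moving toward it while the cyclist is moving away from the car.
Both move, so f' = f · (v − v_o)/(v − v_s).
f' = 600 × (346 − 4.167)/(346 − 38.33) = 600 × 341.83/307.67 ≈ 667 Hz.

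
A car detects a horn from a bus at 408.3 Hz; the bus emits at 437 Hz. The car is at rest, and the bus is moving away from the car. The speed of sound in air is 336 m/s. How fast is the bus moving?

23.6 m/s

f' = f · v/(v + v_s) ⇒ v_s = v · |1 − f/f'|.
v_s = 336 × |1 − 437/408.3| = 336 × 0.07029 ≈ 23.6 m/s.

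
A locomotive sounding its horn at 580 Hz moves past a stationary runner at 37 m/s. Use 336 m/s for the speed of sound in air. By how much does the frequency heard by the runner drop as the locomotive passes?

Approaching: f₁ = f · v/(v − v_s) = 580 × 336/299 ≈ 652 Hz.
Receding: f₂ = f · v/(v + v_s) = 580 × 336/373 ≈ 522 Hz.
Drop: f₁ − f₂ = 2f·v·v_s/(v² − v_s²) = 2 × 580 × 336 × 37/(336² − 37²) ≈ 129 Hz.

129 Hz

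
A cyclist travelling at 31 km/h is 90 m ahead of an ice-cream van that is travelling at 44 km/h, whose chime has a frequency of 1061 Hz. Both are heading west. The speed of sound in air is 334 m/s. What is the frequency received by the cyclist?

44 km/h = 12.22 m/s; 31 km/h = 8.611 m/s.
The cyclist is ahead, so the ice-cream van is moving toward it while the cyclist is moving away from the ice-cream van.
Both move, so f' = f · (v − v_o)/(v − v_s).
f' = 1061 × (334 − 8.611)/(334 − 12.22) = 1061 × 325.39/321.78 ≈ 1073 Hz.

1073 Hz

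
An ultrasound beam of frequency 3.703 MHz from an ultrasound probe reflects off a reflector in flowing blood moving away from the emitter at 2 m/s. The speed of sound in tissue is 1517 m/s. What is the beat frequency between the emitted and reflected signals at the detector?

At the reflector in flowing blood (a moving observer), f₁ = f₀ · (v − u)/v = 3.703 × 1515/1517 ≈ 3.69812 MHz.
The reflection then acts as a moving source: f₂ = f₁ · v/(v + u) ≈ 3.69325 MHz.
Equivalently f₂ = f₀ · (v − u)/(v + u).
Beat frequency (with f₀ = 3703000 Hz): |f₂ − f₀| = 2u·f₀/(v + u) = 2 × 2 × 3703000/1519 ≈ 9751 Hz.

9751 Hz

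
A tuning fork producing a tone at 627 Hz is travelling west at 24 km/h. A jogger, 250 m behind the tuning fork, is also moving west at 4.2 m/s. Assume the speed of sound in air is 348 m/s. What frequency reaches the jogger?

24 km/h = 6.667 m/s.
The jogger is behind, so the tuning fork is moving away from it while the jogger is moving toward the tuning fork.
General Doppler shift: f' = f · (v + v_o)/(v + v_s).
f' = 627 × (348 + 4.2)/(348 + 6.667) = 627 × 352.2/354.67 ≈ 623 Hz.

623 Hz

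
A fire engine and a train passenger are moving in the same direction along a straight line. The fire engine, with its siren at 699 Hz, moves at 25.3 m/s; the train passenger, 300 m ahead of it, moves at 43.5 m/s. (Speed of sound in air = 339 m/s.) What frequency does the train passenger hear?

The train passenger is ahead, so the fire engine is moving toward it while the train passenger is moving away from the fire engine.
General Doppler shift: f' = f · (v − v_o)/(v − v_s).
f' = 699 × (339 − 43.5)/(339 − 25.3) = 699 × 295.5/313.7 ≈ 658 Hz.

658 Hz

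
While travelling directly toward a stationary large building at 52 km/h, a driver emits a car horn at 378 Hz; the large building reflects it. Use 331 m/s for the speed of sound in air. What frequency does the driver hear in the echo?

412 Hz

52 km/h = 14.44 m/s.
The large building receives the sound from a moving source: f₁ = f₀ · v/(v − v_e) = 378 × 331/316.56 ≈ 395 Hz.
On the return leg the driver is a moving observer: f₂ = f₁ · (v + v_e)/v = 395 × 345.44/331 ≈ 412 Hz.
Equivalently f₂ = f₀ · (v + v_e)/(v − v_e).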